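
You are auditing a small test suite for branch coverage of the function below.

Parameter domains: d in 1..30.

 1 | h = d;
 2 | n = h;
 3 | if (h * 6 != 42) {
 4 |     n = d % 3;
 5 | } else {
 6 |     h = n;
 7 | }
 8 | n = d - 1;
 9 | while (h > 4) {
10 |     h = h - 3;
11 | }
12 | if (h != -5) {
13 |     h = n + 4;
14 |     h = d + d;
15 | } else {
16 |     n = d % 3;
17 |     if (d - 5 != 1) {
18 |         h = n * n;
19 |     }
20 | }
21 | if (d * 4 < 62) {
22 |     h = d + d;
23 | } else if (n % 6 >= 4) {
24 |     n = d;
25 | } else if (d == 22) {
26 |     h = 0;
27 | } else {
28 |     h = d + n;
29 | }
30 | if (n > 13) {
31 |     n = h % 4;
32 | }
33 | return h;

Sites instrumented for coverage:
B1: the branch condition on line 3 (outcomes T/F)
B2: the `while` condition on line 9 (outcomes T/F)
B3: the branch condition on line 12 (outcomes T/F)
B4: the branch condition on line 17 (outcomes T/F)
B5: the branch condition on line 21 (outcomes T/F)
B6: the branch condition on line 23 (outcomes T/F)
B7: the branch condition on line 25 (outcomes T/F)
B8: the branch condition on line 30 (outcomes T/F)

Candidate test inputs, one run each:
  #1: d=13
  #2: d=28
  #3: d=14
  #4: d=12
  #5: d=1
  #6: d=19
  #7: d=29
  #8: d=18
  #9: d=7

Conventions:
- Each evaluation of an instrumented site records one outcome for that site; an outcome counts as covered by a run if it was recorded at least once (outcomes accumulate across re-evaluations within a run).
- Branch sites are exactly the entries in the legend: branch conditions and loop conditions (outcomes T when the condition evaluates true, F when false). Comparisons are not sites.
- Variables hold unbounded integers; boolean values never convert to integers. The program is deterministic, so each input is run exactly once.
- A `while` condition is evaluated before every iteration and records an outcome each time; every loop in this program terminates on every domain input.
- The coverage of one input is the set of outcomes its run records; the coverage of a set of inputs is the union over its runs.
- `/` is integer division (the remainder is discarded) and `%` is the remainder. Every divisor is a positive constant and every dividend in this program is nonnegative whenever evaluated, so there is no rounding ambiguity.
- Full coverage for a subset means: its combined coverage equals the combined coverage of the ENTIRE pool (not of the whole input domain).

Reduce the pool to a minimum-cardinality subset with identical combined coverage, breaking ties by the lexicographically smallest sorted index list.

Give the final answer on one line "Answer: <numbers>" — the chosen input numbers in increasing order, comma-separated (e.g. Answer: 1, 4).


#1 (d=13) -> B1->T, B2->T, B2->T, B2->T, B2->F, B3->T, B5->T, B8->F; covered: B1=T, B2=T, B2=F, B3=T, B5=T, B8=F
#2 (d=28) -> B1->T, B2->T, B2->T, B2->T, B2->T, B2->T, B2->T, B2->T, B2->T, B2->F, B3->T, B5->F, B6->F, B7->F, ...; covered: B1=T, B2=T, B2=F, B3=T, B5=F, B6=F, B7=F, B8=T
#3 (d=14) -> B1->T, B2->T, B2->T, B2->T, B2->T, B2->F, B3->T, B5->T, B8->F; covered: B1=T, B2=T, B2=F, B3=T, B5=T, B8=F
#4 (d=12) -> B1->T, B2->T, B2->T, B2->T, B2->F, B3->T, B5->T, B8->F; covered: B1=T, B2=T, B2=F, B3=T, B5=T, B8=F
#5 (d=1) -> B1->T, B2->F, B3->T, B5->T, B8->F; covered: B1=T, B2=F, B3=T, B5=T, B8=F
#6 (d=19) -> B1->T, B2->T, B2->T, B2->T, B2->T, B2->T, B2->F, B3->T, B5->F, B6->F, B7->F, B8->T; covered: B1=T, B2=T, B2=F, B3=T, B5=F, B6=F, B7=F, B8=T
#7 (d=29) -> B1->T, B2->T, B2->T, B2->T, B2->T, B2->T, B2->T, B2->T, B2->T, B2->T, B2->F, B3->T, B5->F, B6->T, ...; covered: B1=T, B2=T, B2=F, B3=T, B5=F, B6=T, B8=T
#8 (d=18) -> B1->T, B2->T, B2->T, B2->T, B2->T, B2->T, B2->F, B3->T, B5->F, B6->T, B8->T; covered: B1=T, B2=T, B2=F, B3=T, B5=F, B6=T, B8=T
#9 (d=7) -> B1->F, B2->T, B2->F, B3->T, B5->T, B8->F; covered: B1=F, B2=T, B2=F, B3=T, B5=T, B8=F
pool-wide coverage (12 outcomes): B1=T, B1=F, B2=T, B2=F, B3=T, B5=T, B5=F, B6=T, B6=F, B7=F, B8=T, B8=F
no size-1 subset reaches all 12 outcomes (best union: 8/12)
no size-2 subset reaches all 12 outcomes (best union: 11/12)
inputs {2, 7, 9} (size 3) cover everything; no size-3 subset with a lexicographically smaller index list covers all 12
Answer: 2, 7, 9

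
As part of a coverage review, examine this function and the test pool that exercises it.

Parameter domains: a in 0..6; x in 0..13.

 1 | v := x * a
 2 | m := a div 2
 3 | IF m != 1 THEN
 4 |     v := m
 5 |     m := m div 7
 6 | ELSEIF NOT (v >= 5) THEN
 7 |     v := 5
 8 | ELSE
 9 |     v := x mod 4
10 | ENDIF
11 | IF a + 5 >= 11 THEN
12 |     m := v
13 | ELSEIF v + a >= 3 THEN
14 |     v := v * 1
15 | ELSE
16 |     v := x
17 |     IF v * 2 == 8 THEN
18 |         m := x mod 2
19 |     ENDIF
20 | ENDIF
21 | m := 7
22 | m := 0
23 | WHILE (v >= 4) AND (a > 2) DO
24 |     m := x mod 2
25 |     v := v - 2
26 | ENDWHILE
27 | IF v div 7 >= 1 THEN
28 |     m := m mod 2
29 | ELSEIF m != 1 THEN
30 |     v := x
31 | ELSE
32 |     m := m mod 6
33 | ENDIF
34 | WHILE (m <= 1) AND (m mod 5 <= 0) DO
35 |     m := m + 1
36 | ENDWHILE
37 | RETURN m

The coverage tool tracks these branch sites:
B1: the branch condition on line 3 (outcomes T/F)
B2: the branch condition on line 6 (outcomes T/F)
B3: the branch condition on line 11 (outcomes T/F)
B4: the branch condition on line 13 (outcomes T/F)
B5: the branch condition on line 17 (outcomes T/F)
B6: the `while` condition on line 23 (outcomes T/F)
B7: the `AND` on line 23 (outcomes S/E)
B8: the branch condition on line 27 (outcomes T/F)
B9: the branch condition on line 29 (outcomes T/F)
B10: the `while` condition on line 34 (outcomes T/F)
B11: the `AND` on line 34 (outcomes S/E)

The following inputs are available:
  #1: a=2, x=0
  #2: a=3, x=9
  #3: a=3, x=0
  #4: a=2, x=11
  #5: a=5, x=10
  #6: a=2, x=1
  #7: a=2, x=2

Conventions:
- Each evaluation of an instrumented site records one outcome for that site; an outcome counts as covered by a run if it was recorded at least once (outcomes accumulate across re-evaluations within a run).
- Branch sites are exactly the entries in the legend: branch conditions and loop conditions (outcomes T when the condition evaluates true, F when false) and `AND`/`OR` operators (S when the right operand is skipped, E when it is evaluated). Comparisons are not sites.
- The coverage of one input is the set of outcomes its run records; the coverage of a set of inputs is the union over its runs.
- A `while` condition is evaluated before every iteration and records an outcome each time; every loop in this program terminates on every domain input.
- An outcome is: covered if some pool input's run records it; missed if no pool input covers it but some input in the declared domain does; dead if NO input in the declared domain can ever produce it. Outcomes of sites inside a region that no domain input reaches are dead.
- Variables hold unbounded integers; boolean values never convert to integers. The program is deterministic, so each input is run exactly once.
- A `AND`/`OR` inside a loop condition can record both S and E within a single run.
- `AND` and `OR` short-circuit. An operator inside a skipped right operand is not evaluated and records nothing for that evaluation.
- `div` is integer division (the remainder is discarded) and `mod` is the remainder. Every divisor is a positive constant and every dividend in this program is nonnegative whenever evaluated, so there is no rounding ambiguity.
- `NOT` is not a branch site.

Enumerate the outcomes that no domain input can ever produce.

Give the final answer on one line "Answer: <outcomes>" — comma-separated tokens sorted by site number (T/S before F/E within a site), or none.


exhaustive pass over the 98-input domain:
  B11=S: no domain input ever produces it -> dead
  reachable outcomes have witnesses, e.g. B1=T (e.g. a=0, x=0), B1=F (e.g. a=2, x=0), B2=T (e.g. a=2, x=0), B2=F (e.g. a=2, x=3)
Answer: B11=S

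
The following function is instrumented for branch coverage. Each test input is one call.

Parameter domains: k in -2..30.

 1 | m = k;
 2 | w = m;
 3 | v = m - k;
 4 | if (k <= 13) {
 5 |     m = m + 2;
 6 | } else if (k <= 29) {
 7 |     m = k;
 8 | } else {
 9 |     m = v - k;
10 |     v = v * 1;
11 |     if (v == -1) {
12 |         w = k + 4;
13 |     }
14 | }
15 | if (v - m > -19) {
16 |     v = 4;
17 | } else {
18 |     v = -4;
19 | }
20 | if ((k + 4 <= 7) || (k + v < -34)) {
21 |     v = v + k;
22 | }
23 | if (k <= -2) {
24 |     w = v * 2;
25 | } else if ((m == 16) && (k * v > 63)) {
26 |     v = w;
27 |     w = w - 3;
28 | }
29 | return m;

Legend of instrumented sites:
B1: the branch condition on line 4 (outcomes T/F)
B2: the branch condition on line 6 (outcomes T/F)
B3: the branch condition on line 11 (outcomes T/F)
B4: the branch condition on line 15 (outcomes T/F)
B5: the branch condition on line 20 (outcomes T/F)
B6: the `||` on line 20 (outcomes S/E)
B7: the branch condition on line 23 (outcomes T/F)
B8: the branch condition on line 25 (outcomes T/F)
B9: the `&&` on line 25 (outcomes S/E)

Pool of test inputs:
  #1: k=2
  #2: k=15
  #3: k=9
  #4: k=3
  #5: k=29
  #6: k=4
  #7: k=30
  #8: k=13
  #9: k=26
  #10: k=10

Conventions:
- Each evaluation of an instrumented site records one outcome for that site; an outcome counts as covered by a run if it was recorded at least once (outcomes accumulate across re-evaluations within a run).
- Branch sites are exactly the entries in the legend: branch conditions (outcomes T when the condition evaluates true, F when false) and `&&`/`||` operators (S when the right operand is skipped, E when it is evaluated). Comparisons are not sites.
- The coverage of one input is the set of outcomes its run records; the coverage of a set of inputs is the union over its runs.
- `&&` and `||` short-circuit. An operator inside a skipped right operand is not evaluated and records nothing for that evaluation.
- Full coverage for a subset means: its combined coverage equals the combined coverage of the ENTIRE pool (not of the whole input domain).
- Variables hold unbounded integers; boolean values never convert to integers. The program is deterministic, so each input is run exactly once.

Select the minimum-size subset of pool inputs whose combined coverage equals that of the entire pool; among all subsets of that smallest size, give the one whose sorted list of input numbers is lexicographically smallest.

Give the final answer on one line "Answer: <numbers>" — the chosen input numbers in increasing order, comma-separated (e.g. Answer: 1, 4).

run #1 (k=2) records B1=T, B4=T, B5=T, B6=S, B7=F, B8=F, B9=S
run #2 (k=15) records B1=F, B2=T, B4=T, B5=F, B6=E, B7=F, B8=F, B9=S
run #3 (k=9) records B1=T, B4=T, B5=F, B6=E, B7=F, B8=F, B9=S
run #4 (k=3) records B1=T, B4=T, B5=T, B6=S, B7=F, B8=F, B9=S
run #5 (k=29) records B1=F, B2=T, B4=F, B5=F, B6=E, B7=F, B8=F, B9=S
run #6 (k=4) records B1=T, B4=T, B5=F, B6=E, B7=F, B8=F, B9=S
run #7 (k=30) records B1=F, B2=F, B3=F, B4=T, B5=F, B6=E, B7=F, B8=F, B9=S
run #8 (k=13) records B1=T, B4=T, B5=F, B6=E, B7=F, B8=F, B9=S
run #9 (k=26) records B1=F, B2=T, B4=F, B5=F, B6=E, B7=F, B8=F, B9=S
run #10 (k=10) records B1=T, B4=T, B5=F, B6=E, B7=F, B8=F, B9=S
the full pool covers 14 outcomes: B1=T, B1=F, B2=T, B2=F, B3=F, B4=T, B4=F, B5=T, B5=F, B6=S, B6=E, B7=F, B8=F, B9=S
checked all size-1 subsets: none covers 14 outcomes (max 9/14)
checked all size-2 subsets: none covers 14 outcomes (max 12/14)
at size 3, {1, 5, 7} reaches all 14 outcomes; every lexicographically earlier size-3 subset fails

Answer: 1, 5, 7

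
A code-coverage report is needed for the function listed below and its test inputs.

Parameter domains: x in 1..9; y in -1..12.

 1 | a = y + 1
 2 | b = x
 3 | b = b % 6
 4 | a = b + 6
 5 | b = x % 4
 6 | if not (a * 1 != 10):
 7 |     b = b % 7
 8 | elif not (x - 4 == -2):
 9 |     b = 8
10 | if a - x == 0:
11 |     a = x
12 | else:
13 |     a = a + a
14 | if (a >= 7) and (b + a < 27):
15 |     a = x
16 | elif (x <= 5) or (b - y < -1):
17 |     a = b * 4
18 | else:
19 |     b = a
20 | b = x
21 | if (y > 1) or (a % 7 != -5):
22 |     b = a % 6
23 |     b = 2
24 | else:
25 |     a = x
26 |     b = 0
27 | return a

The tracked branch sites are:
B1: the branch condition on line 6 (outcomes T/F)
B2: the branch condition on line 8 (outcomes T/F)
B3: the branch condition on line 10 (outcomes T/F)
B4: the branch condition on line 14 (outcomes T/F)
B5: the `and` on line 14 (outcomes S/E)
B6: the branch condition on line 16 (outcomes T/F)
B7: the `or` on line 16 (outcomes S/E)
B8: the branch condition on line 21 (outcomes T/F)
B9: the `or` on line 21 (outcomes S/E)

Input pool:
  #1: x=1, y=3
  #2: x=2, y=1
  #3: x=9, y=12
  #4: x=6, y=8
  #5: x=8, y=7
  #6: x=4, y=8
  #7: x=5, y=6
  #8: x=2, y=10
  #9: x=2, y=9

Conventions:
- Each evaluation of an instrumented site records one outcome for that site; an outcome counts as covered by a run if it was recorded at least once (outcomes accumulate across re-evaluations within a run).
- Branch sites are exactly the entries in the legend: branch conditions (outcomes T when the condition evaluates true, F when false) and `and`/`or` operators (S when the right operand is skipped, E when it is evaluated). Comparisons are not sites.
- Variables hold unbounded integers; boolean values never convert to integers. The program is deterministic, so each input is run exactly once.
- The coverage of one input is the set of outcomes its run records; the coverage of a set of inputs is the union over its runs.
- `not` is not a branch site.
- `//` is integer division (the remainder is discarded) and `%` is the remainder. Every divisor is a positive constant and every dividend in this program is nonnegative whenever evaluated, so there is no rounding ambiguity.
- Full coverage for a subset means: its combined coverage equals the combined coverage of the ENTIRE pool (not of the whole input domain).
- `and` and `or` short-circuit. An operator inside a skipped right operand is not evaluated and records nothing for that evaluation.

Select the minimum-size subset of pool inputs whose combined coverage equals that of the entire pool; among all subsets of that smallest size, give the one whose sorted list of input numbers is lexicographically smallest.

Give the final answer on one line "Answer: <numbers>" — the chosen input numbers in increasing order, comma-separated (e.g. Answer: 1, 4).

input #1, x=1, y=3: events B1->F, B2->T, B3->F, B5->E, B4->T, B9->S, B8->T; outcomes B1=F, B2=T, B3=F, B4=T, B5=E, B8=T, B9=S
input #2, x=2, y=1: events B1->F, B2->F, B3->F, B5->E, B4->T, B9->E, B8->T; outcomes B1=F, B2=F, B3=F, B4=T, B5=E, B8=T, B9=E
input #3, x=9, y=12: events B1->F, B2->T, B3->T, B5->E, B4->T, B9->S, B8->T; outcomes B1=F, B2=T, B3=T, B4=T, B5=E, B8=T, B9=S
input #4, x=6, y=8: events B1->F, B2->T, B3->T, B5->S, B4->F, B7->E, B6->F, B9->S, B8->T; outcomes B1=F, B2=T, B3=T, B4=F, B5=S, B6=F, B7=E, B8=T, B9=S
input #5, x=8, y=7: events B1->F, B2->T, B3->T, B5->E, B4->T, B9->S, B8->T; outcomes B1=F, B2=T, B3=T, B4=T, B5=E, B8=T, B9=S
input #6, x=4, y=8: events B1->T, B3->F, B5->E, B4->T, B9->S, B8->T; outcomes B1=T, B3=F, B4=T, B5=E, B8=T, B9=S
input #7, x=5, y=6: events B1->F, B2->T, B3->F, B5->E, B4->F, B7->S, B6->T, B9->S, B8->T; outcomes B1=F, B2=T, B3=F, B4=F, B5=E, B6=T, B7=S, B8=T, B9=S
input #8, x=2, y=10: events B1->F, B2->F, B3->F, B5->E, B4->T, B9->S, B8->T; outcomes B1=F, B2=F, B3=F, B4=T, B5=E, B8=T, B9=S
input #9, x=2, y=9: events B1->F, B2->F, B3->F, B5->E, B4->T, B9->S, B8->T; outcomes B1=F, B2=F, B3=F, B4=T, B5=E, B8=T, B9=S
the full pool covers 17 outcomes: B1=T, B1=F, B2=T, B2=F, B3=T, B3=F, B4=T, B4=F, B5=S, B5=E, B6=T, B6=F, B7=S, B7=E, B8=T, B9=S, B9=E
every size-1 subset falls short of the 17 outcomes (best: 9/17)
every size-2 subset falls short of the 17 outcomes (best: 14/17)
every size-3 subset falls short of the 17 outcomes (best: 16/17)
size 4: inputs {2, 4, 6, 7} cover all 17 outcomes, and no lexicographically smaller subset of this size does

Answer: 2, 4, 6, 7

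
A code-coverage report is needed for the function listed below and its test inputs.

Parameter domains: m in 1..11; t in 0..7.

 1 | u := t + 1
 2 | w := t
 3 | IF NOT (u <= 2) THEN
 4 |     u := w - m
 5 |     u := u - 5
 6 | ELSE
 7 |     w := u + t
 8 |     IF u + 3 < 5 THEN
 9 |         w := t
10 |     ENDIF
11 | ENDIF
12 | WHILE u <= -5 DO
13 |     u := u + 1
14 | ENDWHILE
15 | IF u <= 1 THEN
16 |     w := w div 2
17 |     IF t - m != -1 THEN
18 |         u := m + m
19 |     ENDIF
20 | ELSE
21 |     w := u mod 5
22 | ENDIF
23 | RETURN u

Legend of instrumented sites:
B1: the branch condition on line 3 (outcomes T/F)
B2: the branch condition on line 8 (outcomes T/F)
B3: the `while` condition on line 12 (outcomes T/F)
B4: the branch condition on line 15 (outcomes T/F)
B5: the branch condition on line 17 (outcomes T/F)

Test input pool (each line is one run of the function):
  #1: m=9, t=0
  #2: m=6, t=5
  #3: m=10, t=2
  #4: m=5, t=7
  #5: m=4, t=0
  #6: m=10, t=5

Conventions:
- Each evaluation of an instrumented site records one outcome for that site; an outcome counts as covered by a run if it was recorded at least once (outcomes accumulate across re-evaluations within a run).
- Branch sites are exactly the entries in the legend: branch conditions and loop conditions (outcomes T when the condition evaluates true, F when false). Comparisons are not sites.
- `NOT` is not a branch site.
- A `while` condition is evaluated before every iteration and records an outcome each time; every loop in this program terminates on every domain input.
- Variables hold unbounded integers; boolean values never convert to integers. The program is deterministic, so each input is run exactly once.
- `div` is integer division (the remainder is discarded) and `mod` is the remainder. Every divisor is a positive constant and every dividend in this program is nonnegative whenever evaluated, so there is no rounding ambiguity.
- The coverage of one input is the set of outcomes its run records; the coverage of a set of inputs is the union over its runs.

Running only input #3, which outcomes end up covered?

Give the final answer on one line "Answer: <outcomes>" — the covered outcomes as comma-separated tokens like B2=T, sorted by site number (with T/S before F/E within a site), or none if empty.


Tracing the run of input #3 (m=10, t=2):
  B1->T, B3->T, B3->T, B3->T, B3->T, B3->T, B3->T, B3->T, B3->T, B3->T
  B3->F, B4->T, B5->T
distinct outcomes covered: B1=T, B3=T, B3=F, B4=T, B5=T
Answer: B1=T, B3=T, B3=F, B4=T, B5=T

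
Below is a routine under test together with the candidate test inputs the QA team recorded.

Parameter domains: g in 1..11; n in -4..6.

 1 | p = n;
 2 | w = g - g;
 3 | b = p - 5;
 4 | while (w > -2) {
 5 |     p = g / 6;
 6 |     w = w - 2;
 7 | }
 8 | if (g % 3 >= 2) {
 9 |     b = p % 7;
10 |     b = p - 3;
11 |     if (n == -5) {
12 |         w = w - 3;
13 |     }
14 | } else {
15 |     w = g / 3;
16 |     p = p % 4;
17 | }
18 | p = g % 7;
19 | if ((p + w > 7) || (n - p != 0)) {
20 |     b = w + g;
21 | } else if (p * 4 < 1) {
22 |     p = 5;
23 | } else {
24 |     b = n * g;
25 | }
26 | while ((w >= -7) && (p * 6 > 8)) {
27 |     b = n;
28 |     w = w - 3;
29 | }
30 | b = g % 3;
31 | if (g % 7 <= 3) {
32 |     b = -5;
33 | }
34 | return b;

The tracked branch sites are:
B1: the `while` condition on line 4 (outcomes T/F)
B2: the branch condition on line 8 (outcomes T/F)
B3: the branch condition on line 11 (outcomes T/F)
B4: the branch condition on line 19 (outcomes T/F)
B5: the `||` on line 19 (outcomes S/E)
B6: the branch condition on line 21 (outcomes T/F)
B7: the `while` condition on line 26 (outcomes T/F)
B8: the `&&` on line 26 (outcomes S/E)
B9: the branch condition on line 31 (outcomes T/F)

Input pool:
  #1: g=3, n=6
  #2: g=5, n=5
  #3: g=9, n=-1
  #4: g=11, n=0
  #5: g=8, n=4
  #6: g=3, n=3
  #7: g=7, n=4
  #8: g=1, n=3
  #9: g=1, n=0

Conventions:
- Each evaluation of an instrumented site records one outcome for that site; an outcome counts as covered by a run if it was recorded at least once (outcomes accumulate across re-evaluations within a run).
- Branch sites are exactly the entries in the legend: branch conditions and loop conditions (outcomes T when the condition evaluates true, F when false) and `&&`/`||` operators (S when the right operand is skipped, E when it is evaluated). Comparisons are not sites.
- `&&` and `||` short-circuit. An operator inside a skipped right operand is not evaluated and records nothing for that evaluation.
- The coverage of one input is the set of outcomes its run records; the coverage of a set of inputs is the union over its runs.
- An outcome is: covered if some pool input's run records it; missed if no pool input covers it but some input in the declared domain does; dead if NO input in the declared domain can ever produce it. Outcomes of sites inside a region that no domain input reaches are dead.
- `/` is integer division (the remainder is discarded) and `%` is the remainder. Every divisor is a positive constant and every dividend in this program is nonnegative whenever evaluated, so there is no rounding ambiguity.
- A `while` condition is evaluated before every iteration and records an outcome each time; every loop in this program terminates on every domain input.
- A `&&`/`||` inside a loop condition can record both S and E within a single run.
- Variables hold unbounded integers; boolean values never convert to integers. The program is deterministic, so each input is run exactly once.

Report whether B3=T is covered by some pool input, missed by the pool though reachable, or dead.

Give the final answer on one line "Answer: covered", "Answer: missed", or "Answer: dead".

no pool input records B3=T
checking all 121 inputs in the declared domain: B3=T is never recorded -> dead

Answer: dead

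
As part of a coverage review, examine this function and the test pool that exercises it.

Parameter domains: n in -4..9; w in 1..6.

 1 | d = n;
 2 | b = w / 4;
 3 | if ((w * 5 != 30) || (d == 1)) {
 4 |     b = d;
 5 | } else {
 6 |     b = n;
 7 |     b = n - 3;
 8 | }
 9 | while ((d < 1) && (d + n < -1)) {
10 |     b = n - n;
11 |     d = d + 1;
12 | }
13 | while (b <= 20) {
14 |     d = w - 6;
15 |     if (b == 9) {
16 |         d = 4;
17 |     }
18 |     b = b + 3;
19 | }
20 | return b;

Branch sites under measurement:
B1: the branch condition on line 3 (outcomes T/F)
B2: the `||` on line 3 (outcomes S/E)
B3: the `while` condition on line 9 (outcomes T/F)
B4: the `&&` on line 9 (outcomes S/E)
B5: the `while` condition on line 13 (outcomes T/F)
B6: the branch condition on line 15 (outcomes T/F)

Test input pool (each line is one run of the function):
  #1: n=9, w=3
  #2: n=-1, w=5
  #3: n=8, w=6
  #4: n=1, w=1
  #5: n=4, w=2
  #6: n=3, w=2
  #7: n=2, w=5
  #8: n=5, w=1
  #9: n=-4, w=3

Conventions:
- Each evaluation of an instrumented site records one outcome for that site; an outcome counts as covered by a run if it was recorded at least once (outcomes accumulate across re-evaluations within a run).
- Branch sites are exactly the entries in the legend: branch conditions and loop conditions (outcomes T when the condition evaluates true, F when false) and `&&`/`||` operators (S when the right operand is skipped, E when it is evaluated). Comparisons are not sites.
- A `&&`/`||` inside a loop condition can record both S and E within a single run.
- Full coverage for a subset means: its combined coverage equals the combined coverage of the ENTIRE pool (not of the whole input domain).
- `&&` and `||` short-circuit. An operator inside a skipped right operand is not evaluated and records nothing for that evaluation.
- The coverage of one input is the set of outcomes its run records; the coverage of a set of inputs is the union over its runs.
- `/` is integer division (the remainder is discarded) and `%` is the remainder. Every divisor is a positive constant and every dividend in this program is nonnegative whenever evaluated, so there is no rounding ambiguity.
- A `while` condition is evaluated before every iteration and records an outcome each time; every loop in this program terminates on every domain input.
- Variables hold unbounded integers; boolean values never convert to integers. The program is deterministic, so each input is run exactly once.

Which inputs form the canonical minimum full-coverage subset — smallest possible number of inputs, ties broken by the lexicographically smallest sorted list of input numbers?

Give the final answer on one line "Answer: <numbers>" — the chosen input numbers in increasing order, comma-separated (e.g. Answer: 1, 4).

test 1 (n=9, w=3) fires B2->S, B1->T, B4->S, B3->F, B5->T, B6->T, B5->T, B6->F, B5->T, B6->F, B5->T, B6->F, B5->F; hits B1=T, B2=S, B3=F, B4=S, B5=T, B5=F, B6=T, B6=F
test 2 (n=-1, w=5) fires B2->S, B1->T, B4->E, B3->T, B4->E, B3->F, B5->T, B6->F, B5->T, B6->F, B5->T, B6->F, B5->T, B6->T, ...; hits B1=T, B2=S, B3=T, B3=F, B4=E, B5=T, B5=F, B6=T, B6=F
test 3 (n=8, w=6) fires B2->E, B1->F, B4->S, B3->F, B5->T, B6->F, B5->T, B6->F, B5->T, B6->F, B5->T, B6->F, B5->T, B6->F, ...; hits B1=F, B2=E, B3=F, B4=S, B5=T, B5=F, B6=F
test 4 (n=1, w=1) fires B2->S, B1->T, B4->S, B3->F, B5->T, B6->F, B5->T, B6->F, B5->T, B6->F, B5->T, B6->F, B5->T, B6->F, ...; hits B1=T, B2=S, B3=F, B4=S, B5=T, B5=F, B6=F
test 5 (n=4, w=2) fires B2->S, B1->T, B4->S, B3->F, B5->T, B6->F, B5->T, B6->F, B5->T, B6->F, B5->T, B6->F, B5->T, B6->F, ...; hits B1=T, B2=S, B3=F, B4=S, B5=T, B5=F, B6=F
test 6 (n=3, w=2) fires B2->S, B1->T, B4->S, B3->F, B5->T, B6->F, B5->T, B6->F, B5->T, B6->T, B5->T, B6->F, B5->T, B6->F, ...; hits B1=T, B2=S, B3=F, B4=S, B5=T, B5=F, B6=T, B6=F
test 7 (n=2, w=5) fires B2->S, B1->T, B4->S, B3->F, B5->T, B6->F, B5->T, B6->F, B5->T, B6->F, B5->T, B6->F, B5->T, B6->F, ...; hits B1=T, B2=S, B3=F, B4=S, B5=T, B5=F, B6=F
test 8 (n=5, w=1) fires B2->S, B1->T, B4->S, B3->F, B5->T, B6->F, B5->T, B6->F, B5->T, B6->F, B5->T, B6->F, B5->T, B6->F, ...; hits B1=T, B2=S, B3=F, B4=S, B5=T, B5=F, B6=F
test 9 (n=-4, w=3) fires B2->S, B1->T, B4->E, B3->T, B4->E, B3->T, B4->E, B3->T, B4->E, B3->T, B4->E, B3->T, B4->S, B3->F, ...; hits B1=T, B2=S, B3=T, B3=F, B4=S, B4=E, B5=T, B5=F, B6=T, B6=F
the full pool covers 12 outcomes: B1=T, B1=F, B2=S, B2=E, B3=T, B3=F, B4=S, B4=E, B5=T, B5=F, B6=T, B6=F
no size-1 subset reaches all 12 outcomes (best union: 10/12)
inputs {2, 3} (size 2) cover everything; no size-2 subset with a lexicographically smaller index list covers all 12

Answer: 2, 3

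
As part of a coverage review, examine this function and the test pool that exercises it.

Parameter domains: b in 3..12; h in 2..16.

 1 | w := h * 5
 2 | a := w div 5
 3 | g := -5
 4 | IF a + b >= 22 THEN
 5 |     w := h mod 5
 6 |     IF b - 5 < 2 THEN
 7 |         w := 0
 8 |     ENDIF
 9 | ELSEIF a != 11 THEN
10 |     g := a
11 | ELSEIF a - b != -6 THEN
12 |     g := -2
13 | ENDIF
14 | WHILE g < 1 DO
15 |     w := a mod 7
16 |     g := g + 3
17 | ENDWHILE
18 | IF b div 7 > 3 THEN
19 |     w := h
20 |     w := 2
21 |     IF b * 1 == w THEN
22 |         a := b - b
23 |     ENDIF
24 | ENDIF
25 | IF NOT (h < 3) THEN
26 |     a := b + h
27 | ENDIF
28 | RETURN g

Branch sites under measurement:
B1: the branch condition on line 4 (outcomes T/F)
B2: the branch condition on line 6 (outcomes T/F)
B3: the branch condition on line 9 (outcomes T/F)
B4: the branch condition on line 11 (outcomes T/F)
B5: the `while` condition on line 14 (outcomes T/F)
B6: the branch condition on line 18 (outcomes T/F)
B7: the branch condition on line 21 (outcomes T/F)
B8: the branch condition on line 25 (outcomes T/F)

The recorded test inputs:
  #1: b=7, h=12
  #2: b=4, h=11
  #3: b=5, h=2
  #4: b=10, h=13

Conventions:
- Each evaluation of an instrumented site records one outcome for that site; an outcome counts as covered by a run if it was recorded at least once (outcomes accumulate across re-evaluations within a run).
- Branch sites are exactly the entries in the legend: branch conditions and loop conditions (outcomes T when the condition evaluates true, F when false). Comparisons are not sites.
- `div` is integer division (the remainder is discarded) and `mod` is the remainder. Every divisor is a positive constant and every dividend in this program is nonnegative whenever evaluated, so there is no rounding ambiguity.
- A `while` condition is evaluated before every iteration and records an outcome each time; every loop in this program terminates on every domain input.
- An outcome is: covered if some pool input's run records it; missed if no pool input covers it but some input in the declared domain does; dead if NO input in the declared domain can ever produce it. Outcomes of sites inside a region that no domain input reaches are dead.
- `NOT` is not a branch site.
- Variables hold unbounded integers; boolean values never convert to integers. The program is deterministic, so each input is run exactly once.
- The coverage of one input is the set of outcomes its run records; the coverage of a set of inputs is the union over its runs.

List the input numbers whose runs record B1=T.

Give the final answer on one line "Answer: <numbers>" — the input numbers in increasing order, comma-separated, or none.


input #1 (b=7, h=12): never hits B1=T
input #2 (b=4, h=11): never hits B1=T
input #3 (b=5, h=2): never hits B1=T
input #4 (b=10, h=13): hits B1=T
Answer: 4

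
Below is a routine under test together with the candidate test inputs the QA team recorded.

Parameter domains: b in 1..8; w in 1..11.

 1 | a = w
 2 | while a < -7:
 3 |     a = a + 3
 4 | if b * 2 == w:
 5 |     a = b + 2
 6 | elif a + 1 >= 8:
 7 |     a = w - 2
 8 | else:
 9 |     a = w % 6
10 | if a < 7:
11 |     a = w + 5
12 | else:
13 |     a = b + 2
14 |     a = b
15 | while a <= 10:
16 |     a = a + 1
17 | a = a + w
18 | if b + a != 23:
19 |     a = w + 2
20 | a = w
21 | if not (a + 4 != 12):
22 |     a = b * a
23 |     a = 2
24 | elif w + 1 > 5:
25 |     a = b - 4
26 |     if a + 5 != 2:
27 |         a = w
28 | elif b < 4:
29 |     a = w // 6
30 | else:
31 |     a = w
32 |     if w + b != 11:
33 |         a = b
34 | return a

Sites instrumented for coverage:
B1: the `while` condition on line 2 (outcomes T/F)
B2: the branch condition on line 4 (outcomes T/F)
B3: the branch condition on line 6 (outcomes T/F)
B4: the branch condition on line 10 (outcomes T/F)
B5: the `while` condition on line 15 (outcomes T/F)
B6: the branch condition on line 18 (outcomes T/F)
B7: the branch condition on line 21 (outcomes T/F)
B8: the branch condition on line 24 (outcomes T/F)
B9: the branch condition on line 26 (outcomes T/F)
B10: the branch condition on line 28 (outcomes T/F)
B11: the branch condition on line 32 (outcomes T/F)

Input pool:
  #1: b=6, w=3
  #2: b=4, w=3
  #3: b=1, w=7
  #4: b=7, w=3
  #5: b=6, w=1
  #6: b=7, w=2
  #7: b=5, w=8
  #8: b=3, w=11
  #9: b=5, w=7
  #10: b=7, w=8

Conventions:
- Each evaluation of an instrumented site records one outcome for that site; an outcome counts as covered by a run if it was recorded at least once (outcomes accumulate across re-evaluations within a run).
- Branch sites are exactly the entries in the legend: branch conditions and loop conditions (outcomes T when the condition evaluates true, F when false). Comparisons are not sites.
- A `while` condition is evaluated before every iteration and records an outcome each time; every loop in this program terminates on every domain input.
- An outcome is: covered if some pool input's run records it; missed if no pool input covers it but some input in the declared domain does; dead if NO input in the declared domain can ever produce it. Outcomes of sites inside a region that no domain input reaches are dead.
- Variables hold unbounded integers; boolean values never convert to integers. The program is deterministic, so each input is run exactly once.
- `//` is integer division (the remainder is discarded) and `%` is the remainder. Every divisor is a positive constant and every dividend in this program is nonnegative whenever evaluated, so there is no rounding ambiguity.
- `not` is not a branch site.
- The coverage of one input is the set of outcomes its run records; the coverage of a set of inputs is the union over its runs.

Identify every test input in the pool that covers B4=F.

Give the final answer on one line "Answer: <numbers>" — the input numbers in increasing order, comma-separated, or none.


input #1 (b=6, w=3): never hits B4=F
input #2 (b=4, w=3): never hits B4=F
input #3 (b=1, w=7): never hits B4=F
input #4 (b=7, w=3): never hits B4=F
input #5 (b=6, w=1): never hits B4=F
input #6 (b=7, w=2): never hits B4=F
input #7 (b=5, w=8): never hits B4=F
input #8 (b=3, w=11): hits B4=F
input #9 (b=5, w=7): never hits B4=F
input #10 (b=7, w=8): never hits B4=F
Answer: 8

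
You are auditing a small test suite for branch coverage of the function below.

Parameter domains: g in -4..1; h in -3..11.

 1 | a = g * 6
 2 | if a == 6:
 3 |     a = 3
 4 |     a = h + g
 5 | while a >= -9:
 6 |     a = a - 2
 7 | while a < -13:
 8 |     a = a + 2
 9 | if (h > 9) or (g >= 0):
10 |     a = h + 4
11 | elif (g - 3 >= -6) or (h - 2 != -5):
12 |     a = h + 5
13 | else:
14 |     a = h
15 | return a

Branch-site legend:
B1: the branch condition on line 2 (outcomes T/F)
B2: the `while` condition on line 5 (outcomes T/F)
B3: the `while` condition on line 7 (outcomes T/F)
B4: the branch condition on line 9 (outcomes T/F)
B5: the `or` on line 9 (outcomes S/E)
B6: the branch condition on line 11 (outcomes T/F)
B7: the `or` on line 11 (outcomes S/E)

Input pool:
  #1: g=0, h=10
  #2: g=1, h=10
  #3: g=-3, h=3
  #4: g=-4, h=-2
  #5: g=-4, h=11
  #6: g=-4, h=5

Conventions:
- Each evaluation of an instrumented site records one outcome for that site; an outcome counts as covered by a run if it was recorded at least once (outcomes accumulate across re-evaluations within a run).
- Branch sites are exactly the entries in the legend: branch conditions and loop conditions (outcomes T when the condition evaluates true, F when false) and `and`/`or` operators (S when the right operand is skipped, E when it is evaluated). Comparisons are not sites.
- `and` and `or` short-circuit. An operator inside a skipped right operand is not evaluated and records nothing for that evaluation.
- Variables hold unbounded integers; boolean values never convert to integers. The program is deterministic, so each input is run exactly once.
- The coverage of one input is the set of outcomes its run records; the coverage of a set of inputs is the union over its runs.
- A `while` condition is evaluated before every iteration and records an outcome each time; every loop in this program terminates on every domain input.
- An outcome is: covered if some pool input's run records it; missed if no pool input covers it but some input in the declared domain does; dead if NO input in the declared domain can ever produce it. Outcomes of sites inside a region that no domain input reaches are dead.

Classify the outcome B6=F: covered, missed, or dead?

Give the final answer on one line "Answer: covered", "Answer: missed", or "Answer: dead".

no pool input records B6=F
but domain input (g=-4, h=-3) does record it -> reachable, so missed

Answer: missed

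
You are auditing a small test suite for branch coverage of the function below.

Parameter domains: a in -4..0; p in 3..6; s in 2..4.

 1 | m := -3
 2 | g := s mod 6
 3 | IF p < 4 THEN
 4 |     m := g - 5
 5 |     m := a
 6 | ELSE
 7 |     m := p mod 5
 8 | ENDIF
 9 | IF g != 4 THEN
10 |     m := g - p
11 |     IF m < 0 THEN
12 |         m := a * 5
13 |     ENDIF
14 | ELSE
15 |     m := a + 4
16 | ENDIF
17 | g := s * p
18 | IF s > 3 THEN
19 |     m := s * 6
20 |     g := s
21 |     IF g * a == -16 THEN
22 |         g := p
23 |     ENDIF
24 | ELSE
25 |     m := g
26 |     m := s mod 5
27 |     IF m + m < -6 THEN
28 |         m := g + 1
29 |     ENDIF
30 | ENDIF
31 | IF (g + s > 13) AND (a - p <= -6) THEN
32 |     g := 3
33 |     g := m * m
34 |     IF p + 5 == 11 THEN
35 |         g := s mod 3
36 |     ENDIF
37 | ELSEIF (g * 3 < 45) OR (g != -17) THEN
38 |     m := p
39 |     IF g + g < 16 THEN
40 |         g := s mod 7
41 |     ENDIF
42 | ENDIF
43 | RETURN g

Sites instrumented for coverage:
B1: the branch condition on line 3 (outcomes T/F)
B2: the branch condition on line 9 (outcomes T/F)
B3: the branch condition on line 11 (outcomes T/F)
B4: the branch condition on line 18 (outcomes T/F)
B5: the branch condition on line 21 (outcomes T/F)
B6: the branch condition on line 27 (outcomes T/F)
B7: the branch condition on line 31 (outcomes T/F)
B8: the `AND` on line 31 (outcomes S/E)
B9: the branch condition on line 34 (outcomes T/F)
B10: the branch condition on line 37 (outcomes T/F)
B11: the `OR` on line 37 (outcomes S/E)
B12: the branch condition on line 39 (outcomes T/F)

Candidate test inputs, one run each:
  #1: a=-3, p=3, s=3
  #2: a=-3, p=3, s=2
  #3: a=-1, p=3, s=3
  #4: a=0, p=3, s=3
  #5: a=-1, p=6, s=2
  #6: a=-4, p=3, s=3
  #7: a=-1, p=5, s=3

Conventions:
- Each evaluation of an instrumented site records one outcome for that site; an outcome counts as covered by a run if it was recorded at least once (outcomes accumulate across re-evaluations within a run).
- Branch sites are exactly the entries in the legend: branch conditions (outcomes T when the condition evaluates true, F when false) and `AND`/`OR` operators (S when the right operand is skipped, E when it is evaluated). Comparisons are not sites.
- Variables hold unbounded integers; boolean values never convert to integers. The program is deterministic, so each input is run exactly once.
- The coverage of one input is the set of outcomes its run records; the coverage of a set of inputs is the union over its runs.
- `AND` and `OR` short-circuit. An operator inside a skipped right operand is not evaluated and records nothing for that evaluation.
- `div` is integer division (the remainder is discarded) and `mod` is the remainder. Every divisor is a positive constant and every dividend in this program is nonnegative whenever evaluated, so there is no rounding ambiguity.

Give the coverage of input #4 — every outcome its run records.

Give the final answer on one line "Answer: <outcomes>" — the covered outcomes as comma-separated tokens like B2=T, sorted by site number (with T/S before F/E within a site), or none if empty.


Tracing the run of input #4 (a=0, p=3, s=3):
  B1->T, B2->T, B3->F, B4->F, B6->F, B8->S, B7->F, B11->S, B10->T, B12->F
deduplicating events, the covered set is: B1=T, B2=T, B3=F, B4=F, B6=F, B7=F, B8=S, B10=T, B11=S, B12=F
Answer: B1=T, B2=T, B3=F, B4=F, B6=F, B7=F, B8=S, B10=T, B11=S, B12=F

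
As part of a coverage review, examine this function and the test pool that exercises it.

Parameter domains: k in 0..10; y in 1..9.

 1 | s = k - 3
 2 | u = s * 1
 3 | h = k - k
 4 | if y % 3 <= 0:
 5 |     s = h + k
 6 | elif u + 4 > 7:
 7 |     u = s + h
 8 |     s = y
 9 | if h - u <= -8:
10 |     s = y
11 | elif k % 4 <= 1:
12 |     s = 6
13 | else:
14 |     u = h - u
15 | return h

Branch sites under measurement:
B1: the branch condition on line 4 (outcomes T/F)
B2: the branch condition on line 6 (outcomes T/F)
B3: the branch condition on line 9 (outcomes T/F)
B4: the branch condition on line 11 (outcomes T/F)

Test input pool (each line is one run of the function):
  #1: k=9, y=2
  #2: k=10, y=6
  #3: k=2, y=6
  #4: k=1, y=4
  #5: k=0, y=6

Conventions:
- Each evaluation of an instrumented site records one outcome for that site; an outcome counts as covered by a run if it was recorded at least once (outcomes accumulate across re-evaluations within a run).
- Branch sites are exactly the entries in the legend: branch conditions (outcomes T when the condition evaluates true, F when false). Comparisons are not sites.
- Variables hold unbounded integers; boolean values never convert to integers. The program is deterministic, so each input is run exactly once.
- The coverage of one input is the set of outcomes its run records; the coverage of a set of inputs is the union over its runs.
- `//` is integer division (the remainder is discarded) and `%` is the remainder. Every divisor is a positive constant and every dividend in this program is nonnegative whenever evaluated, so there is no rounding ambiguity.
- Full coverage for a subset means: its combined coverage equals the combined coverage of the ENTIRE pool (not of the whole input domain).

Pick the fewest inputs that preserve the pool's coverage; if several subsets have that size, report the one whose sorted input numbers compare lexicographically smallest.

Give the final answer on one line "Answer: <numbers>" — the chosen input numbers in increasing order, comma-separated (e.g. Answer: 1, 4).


test 1 (k=9, y=2) hits B1=F, B2=T, B3=F, B4=T
test 2 (k=10, y=6) hits B1=T, B3=F, B4=F
test 3 (k=2, y=6) hits B1=T, B3=F, B4=F
test 4 (k=1, y=4) hits B1=F, B2=F, B3=F, B4=T
test 5 (k=0, y=6) hits B1=T, B3=F, B4=T
the full pool covers 7 outcomes: B1=T, B1=F, B2=T, B2=F, B3=F, B4=T, B4=F
size 1 is not enough: best union over all size-1 subsets is 4/7
size 2 is not enough: best union over all size-2 subsets is 6/7
size 3: inputs {1, 2, 4} cover all 7 outcomes, and no lexicographically smaller subset of this size does
Answer: 1, 2, 4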